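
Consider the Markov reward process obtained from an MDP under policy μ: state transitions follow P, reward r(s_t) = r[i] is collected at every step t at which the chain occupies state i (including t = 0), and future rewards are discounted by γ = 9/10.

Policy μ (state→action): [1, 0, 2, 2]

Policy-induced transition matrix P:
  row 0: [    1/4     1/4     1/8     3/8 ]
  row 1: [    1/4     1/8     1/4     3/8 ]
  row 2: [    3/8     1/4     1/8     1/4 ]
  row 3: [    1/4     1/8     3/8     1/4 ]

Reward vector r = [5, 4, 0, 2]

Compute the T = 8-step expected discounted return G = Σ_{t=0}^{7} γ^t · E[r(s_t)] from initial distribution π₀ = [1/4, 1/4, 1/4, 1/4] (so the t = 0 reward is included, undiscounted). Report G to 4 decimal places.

t=0: π = [0.2500, 0.2500, 0.2500, 0.2500], E[r] = 2.7500, γ^t·E[r] = 2.750000, running G = 2.750000
t=1: π = [0.2813, 0.1875, 0.2188, 0.3125], E[r] = 2.7813, γ^t·E[r] = 2.503125, running G = 5.253125
t=2: π = [0.2773, 0.1875, 0.2266, 0.3086], E[r] = 2.7539, γ^t·E[r] = 2.230664, running G = 7.483789
t=3: π = [0.2783, 0.1880, 0.2256, 0.3081], E[r] = 2.7598, γ^t·E[r] = 2.011869, running G = 9.495658
t=4: π = [0.2782, 0.1880, 0.2255, 0.3083], E[r] = 2.7595, γ^t·E[r] = 1.810522, running G = 11.306180
t=5: π = [0.2782, 0.1880, 0.2256, 0.3083], E[r] = 2.7594, γ^t·E[r] = 1.629375, running G = 12.935555
t=6: π = [0.2782, 0.1880, 0.2256, 0.3083], E[r] = 2.7594, γ^t·E[r] = 1.466459, running G = 14.402014
t=7: π = [0.2782, 0.1880, 0.2256, 0.3083], E[r] = 2.7594, γ^t·E[r] = 1.319812, running G = 15.721827

G = 15.7218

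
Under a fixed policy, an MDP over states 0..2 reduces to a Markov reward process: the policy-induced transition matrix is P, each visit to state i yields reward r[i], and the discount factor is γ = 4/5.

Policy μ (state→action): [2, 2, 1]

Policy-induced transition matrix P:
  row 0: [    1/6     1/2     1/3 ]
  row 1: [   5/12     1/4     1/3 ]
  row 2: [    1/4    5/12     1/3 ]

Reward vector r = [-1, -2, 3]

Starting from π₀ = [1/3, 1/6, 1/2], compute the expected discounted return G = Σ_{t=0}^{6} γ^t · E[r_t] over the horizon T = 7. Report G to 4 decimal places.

G = 0.6762

t=0: π = [0.3333, 0.1667, 0.5000], E[r] = 0.8333, γ^t·E[r] = 0.833333, running G = 0.833333
t=1: π = [0.2500, 0.4167, 0.3333], E[r] = -0.0833, γ^t·E[r] = -0.066667, running G = 0.766667
t=2: π = [0.2986, 0.3681, 0.3333], E[r] = -0.0347, γ^t·E[r] = -0.022222, running G = 0.744444
t=3: π = [0.2865, 0.3802, 0.3333], E[r] = -0.0469, γ^t·E[r] = -0.024000, running G = 0.720444
t=4: π = [0.2895, 0.3772, 0.3333], E[r] = -0.0438, γ^t·E[r] = -0.017956, running G = 0.702489
t=5: π = [0.2887, 0.3779, 0.3333], E[r] = -0.0446, γ^t·E[r] = -0.014613, running G = 0.687876
t=6: π = [0.2889, 0.3777, 0.3333], E[r] = -0.0444, γ^t·E[r] = -0.011641, running G = 0.676235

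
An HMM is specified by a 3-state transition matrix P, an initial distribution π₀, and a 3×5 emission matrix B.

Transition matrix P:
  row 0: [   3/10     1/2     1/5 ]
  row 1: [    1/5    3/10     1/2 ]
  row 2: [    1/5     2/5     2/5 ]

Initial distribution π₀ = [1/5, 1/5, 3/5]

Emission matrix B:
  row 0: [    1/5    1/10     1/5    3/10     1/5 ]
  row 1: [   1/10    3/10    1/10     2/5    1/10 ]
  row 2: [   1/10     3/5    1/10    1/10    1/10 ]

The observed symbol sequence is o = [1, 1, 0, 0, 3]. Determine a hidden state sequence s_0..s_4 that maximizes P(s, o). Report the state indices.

t=0: δ = [2.000e-02, 6.000e-02, 3.600e-01]  (obs o_0=1)
t=1: δ = [7.200e-03, 4.320e-02, 8.640e-02]  ψ = [2, 2, 2]  (obs o_1=1)
t=2: δ = [3.456e-03, 3.456e-03, 3.456e-03]  ψ = [2, 2, 2]  (obs o_2=0)
t=3: δ = [2.074e-04, 1.728e-04, 1.728e-04]  ψ = [0, 0, 1]  (obs o_3=0)
t=4: δ = [1.866e-05, 4.147e-05, 8.640e-06]  ψ = [0, 0, 1]  (obs o_4=3)
backtrack: best end state = 1; path = [2, 2, 0, 0, 1]

path = [2, 2, 0, 0, 1]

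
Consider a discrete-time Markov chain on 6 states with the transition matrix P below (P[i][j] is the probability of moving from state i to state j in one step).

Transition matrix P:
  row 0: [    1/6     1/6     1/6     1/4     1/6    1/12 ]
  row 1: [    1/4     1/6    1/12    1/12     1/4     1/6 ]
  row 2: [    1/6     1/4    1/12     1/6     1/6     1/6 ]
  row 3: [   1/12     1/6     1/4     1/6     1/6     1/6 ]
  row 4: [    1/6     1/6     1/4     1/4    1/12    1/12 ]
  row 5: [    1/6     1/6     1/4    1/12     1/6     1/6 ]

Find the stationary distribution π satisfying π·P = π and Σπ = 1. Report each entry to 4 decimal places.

Balance equations π_j = Σ_i π_i·P[i][j]:
  π_0 = 1/6·π_0 + 1/4·π_1 + 1/6·π_2 + 1/12·π_3 + 1/6·π_4 + 1/6·π_5
  π_1 = 1/6·π_0 + 1/6·π_1 + 1/4·π_2 + 1/6·π_3 + 1/6·π_4 + 1/6·π_5
  π_2 = 1/6·π_0 + 1/12·π_1 + 1/12·π_2 + 1/4·π_3 + 1/4·π_4 + 1/4·π_5
  π_3 = 1/4·π_0 + 1/12·π_1 + 1/6·π_2 + 1/6·π_3 + 1/4·π_4 + 1/12·π_5
  π_4 = 1/6·π_0 + 1/4·π_1 + 1/6·π_2 + 1/6·π_3 + 1/12·π_4 + 1/6·π_5
  normalize: π_0 + π_1 + π_2 + π_3 + π_4 + π_5 = 1
Solving the linear system gives exactly π = [9937/59225, 53707/296125, 52234/296125, 49737/296125, 49689/296125, 41073/296125].

π = [0.1678, 0.1814, 0.1764, 0.1680, 0.1678, 0.1387]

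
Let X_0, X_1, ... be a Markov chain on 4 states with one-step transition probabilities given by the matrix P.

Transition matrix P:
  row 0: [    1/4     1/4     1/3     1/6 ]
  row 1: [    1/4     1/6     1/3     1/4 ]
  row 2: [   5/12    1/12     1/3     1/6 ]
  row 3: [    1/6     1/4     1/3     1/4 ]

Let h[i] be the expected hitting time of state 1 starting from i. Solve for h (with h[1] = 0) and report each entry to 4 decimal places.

h = [5.1429, 0.0000, 6.0000, 5.1429]

First-step conditioning: h[1] = 0; for i ≠ 1, h[i] = 1 + Σ_k P[i][k]·h[k].
  h[0] = 1 + 1/4·h[0] + 1/3·h[2] + 1/6·h[3]
  h[2] = 1 + 5/12·h[0] + 1/3·h[2] + 1/6·h[3]
  h[3] = 1 + 1/6·h[0] + 1/3·h[2] + 1/4·h[3]
Solving the 3×3 linear system over states ≠ 1 gives exactly h = [36/7, 0, 6, 36/7] (h[1] = 0 is the target).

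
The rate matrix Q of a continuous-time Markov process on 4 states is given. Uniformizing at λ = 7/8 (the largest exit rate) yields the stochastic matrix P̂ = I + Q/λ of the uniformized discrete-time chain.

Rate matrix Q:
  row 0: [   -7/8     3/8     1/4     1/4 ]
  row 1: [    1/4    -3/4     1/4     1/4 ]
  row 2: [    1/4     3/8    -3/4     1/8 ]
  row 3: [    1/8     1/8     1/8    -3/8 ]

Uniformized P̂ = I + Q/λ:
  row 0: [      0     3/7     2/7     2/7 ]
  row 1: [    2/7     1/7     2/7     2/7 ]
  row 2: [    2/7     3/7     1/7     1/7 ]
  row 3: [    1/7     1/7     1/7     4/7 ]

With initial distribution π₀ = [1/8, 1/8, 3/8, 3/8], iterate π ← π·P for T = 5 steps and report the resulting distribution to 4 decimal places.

π = [0.1824, 0.2537, 0.2051, 0.3588]

t=0: π = [0.1250, 0.1250, 0.3750, 0.3750]
t=1: π = [0.1964, 0.2857, 0.1786, 0.3393]
t=2: π = [0.1811, 0.2500, 0.2117, 0.3571]
t=3: π = [0.1829, 0.2551, 0.2044, 0.3575]
t=4: π = [0.1824, 0.2535, 0.2054, 0.3587]
t=5: π = [0.1824, 0.2537, 0.2051, 0.3588]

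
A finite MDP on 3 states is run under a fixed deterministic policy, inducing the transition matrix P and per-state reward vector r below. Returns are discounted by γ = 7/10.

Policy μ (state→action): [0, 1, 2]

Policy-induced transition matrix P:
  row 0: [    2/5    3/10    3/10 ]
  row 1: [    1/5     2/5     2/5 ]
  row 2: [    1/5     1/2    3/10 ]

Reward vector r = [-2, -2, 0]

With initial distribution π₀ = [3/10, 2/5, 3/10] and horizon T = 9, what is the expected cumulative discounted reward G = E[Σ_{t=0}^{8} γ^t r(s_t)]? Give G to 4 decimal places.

G = -4.3007

t=0: π = [0.3000, 0.4000, 0.3000], E[r] = -1.4000, γ^t·E[r] = -1.400000, running G = -1.400000
t=1: π = [0.2600, 0.4000, 0.3400], E[r] = -1.3200, γ^t·E[r] = -0.924000, running G = -2.324000
t=2: π = [0.2520, 0.4080, 0.3400], E[r] = -1.3200, γ^t·E[r] = -0.646800, running G = -2.970800
t=3: π = [0.2504, 0.4088, 0.3408], E[r] = -1.3184, γ^t·E[r] = -0.452211, running G = -3.423011
t=4: π = [0.2501, 0.4090, 0.3409], E[r] = -1.3182, γ^t·E[r] = -0.316509, running G = -3.739521
t=5: π = [0.2500, 0.4091, 0.3409], E[r] = -1.3182, γ^t·E[r] = -0.221549, running G = -3.961069
t=6: π = [0.2500, 0.4091, 0.3409], E[r] = -1.3182, γ^t·E[r] = -0.155083, running G = -4.116152
t=7: π = [0.2500, 0.4091, 0.3409], E[r] = -1.3182, γ^t·E[r] = -0.108558, running G = -4.224710
t=8: π = [0.2500, 0.4091, 0.3409], E[r] = -1.3182, γ^t·E[r] = -0.075991, running G = -4.300701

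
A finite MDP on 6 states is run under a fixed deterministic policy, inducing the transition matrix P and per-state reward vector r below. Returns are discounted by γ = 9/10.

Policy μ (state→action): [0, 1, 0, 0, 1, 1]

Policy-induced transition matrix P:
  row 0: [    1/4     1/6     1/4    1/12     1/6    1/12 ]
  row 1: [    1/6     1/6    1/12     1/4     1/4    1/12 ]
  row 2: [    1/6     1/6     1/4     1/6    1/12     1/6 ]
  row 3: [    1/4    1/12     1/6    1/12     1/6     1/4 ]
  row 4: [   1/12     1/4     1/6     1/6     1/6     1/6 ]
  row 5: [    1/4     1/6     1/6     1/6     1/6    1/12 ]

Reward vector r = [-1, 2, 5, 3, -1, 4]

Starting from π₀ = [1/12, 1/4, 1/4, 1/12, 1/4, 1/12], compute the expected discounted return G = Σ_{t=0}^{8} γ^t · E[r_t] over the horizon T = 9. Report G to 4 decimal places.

t=0: π = [0.0833, 0.2500, 0.2500, 0.0833, 0.2500, 0.0833], E[r] = 2.0000, γ^t·E[r] = 2.000000, running G = 2.000000
t=1: π = [0.1667, 0.1806, 0.1736, 0.1736, 0.1667, 0.1389], E[r] = 1.9722, γ^t·E[r] = 1.775000, running G = 3.775000
t=2: π = [0.1927, 0.1661, 0.1800, 0.1534, 0.1672, 0.1406], E[r] = 1.8947, γ^t·E[r] = 1.534688, running G = 5.309688
t=3: π = [0.1933, 0.1678, 0.1839, 0.1517, 0.1655, 0.1378], E[r] = 1.9026, γ^t·E[r] = 1.386984, running G = 6.696672
t=4: π = [0.1931, 0.1678, 0.1841, 0.1519, 0.1653, 0.1377], E[r] = 1.9044, γ^t·E[r] = 1.249472, running G = 7.946144
t=5: π = [0.1931, 0.1678, 0.1841, 0.1519, 0.1653, 0.1378], E[r] = 1.9045, γ^t·E[r] = 1.124596, running G = 9.070740
t=6: π = [0.1931, 0.1678, 0.1841, 0.1519, 0.1653, 0.1378], E[r] = 1.9045, γ^t·E[r] = 1.012135, running G = 10.082875
t=7: π = [0.1931, 0.1678, 0.1841, 0.1519, 0.1653, 0.1378], E[r] = 1.9045, γ^t·E[r] = 0.910922, running G = 10.993797
t=8: π = [0.1931, 0.1678, 0.1841, 0.1519, 0.1653, 0.1378], E[r] = 1.9045, γ^t·E[r] = 0.819830, running G = 11.813627

G = 11.8136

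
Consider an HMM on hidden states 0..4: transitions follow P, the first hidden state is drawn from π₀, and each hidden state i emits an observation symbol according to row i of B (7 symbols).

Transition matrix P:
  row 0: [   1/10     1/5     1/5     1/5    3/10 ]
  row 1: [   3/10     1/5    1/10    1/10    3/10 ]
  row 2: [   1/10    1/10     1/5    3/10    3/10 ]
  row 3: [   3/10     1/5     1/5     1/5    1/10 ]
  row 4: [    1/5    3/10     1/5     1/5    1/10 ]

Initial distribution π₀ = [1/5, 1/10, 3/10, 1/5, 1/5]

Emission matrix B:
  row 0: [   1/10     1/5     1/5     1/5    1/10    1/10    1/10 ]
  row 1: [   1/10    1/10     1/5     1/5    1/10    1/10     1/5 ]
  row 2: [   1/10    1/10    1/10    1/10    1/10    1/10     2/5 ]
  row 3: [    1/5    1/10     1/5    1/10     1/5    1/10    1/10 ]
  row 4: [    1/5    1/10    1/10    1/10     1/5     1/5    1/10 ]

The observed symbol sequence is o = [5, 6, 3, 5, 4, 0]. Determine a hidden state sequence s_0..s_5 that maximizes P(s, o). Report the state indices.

t=0: δ = [2.000e-02, 1.000e-02, 3.000e-02, 2.000e-02, 4.000e-02]  (obs o_0=5)
t=1: δ = [8.000e-04, 2.400e-03, 3.200e-03, 9.000e-04, 9.000e-04]  ψ = [4, 4, 4, 2, 2]  (obs o_1=6)
t=2: δ = [1.440e-04, 9.600e-05, 6.400e-05, 9.600e-05, 9.600e-05]  ψ = [1, 1, 2, 2, 2]  (obs o_2=3)
t=3: δ = [2.880e-06, 2.880e-06, 2.880e-06, 2.880e-06, 8.640e-06]  ψ = [1, 0, 0, 0, 0]  (obs o_3=5)
t=4: δ = [1.728e-07, 2.592e-07, 1.728e-07, 3.456e-07, 1.728e-07]  ψ = [4, 4, 4, 4, 0]  (obs o_4=4)
t=5: δ = [1.037e-08, 6.912e-09, 6.912e-09, 1.382e-08, 1.555e-08]  ψ = [3, 3, 3, 3, 1]  (obs o_5=0)
backtrack: best end state = 4; path = [4, 1, 0, 4, 1, 4]

path = [4, 1, 0, 4, 1, 4]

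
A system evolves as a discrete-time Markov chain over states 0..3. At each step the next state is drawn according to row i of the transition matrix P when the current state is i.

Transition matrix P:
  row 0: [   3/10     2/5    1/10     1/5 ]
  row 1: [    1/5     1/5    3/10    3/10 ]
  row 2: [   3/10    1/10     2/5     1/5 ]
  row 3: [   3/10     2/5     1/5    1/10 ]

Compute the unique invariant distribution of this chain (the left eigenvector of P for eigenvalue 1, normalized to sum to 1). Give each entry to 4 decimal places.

Balance equations π_j = Σ_i π_i·P[i][j]:
  π_0 = 3/10·π_0 + 1/5·π_1 + 3/10·π_2 + 3/10·π_3
  π_1 = 2/5·π_0 + 1/5·π_1 + 1/10·π_2 + 2/5·π_3
  π_2 = 1/10·π_0 + 3/10·π_1 + 2/5·π_2 + 1/5·π_3
  normalize: π_0 + π_1 + π_2 + π_3 = 1
Solving the linear system gives exactly π = [271/993, 269/993, 248/993, 205/993].

π = [0.2729, 0.2709, 0.2497, 0.2064]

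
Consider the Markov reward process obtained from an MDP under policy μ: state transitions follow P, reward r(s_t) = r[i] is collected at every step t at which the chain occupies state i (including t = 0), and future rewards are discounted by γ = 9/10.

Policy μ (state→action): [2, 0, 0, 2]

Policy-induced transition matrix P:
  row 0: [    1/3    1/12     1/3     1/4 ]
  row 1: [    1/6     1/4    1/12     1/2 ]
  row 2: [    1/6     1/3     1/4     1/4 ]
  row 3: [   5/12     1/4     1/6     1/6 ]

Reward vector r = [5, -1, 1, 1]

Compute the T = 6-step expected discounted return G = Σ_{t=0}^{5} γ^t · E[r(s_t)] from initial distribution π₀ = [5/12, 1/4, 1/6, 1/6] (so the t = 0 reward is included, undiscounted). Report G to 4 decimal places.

G = 8.4466

t=0: π = [0.4167, 0.2500, 0.1667, 0.1667], E[r] = 2.1667, γ^t·E[r] = 2.166667, running G = 2.166667
t=1: π = [0.2778, 0.1944, 0.2292, 0.2986], E[r] = 1.7222, γ^t·E[r] = 1.550000, running G = 3.716667
t=2: π = [0.2876, 0.2228, 0.2159, 0.2737], E[r] = 1.7049, γ^t·E[r] = 1.380938, running G = 5.097604
t=3: π = [0.2830, 0.2201, 0.2140, 0.2829], E[r] = 1.6920, γ^t·E[r] = 1.233492, running G = 6.331096
t=4: π = [0.2846, 0.2207, 0.2133, 0.2814], E[r] = 1.6969, γ^t·E[r] = 1.113349, running G = 7.444446
t=5: π = [0.2845, 0.2204, 0.2135, 0.2817], E[r] = 1.6971, γ^t·E[r] = 1.002127, running G = 8.446573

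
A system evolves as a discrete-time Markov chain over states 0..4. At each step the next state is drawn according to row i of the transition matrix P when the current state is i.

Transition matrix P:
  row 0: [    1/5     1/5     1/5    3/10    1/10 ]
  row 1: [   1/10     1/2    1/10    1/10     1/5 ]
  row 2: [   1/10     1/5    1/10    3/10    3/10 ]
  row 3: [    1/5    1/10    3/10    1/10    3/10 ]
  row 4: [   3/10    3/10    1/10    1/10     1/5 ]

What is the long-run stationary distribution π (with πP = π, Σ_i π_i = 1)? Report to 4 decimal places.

Balance equations π_j = Σ_i π_i·P[i][j]:
  π_0 = 1/5·π_0 + 1/10·π_1 + 1/10·π_2 + 1/5·π_3 + 3/10·π_4
  π_1 = 1/5·π_0 + 1/2·π_1 + 1/5·π_2 + 1/10·π_3 + 3/10·π_4
  π_2 = 1/5·π_0 + 1/10·π_1 + 1/10·π_2 + 3/10·π_3 + 1/10·π_4
  π_3 = 3/10·π_0 + 1/10·π_1 + 3/10·π_2 + 1/10·π_3 + 1/10·π_4
  normalize: π_0 + π_1 + π_2 + π_3 + π_4 = 1
Solving the linear system gives exactly π = [54/305, 357/1220, 46/305, 101/610, 261/1220].

π = [0.1770, 0.2926, 0.1508, 0.1656, 0.2139]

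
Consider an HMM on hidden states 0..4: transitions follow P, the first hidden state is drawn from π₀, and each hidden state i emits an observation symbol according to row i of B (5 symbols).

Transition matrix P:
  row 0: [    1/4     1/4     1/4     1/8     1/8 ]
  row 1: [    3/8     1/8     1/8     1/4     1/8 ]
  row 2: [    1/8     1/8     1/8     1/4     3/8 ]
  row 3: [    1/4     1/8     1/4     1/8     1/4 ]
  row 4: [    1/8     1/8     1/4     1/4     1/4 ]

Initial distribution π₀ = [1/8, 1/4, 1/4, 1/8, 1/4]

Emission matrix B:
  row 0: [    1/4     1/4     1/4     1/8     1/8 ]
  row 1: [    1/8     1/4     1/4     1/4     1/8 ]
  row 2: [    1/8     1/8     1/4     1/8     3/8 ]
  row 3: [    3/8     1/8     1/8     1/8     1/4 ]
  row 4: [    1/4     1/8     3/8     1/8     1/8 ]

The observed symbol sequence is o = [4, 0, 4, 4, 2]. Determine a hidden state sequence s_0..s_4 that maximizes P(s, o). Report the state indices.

path = [2, 4, 3, 2, 4]

t=0: δ = [1.562e-02, 3.125e-02, 9.375e-02, 3.125e-02, 3.125e-02]  (obs o_0=4)
t=1: δ = [2.930e-03, 1.465e-03, 1.465e-03, 8.789e-03, 8.789e-03]  ψ = [1, 2, 2, 2, 2]  (obs o_1=0)
t=2: δ = [2.747e-04, 1.373e-04, 8.240e-04, 5.493e-04, 2.747e-04]  ψ = [3, 3, 3, 4, 3]  (obs o_2=4)
t=3: δ = [1.717e-05, 1.287e-05, 5.150e-05, 5.150e-05, 3.862e-05]  ψ = [3, 2, 3, 2, 2]  (obs o_3=4)
t=4: δ = [3.219e-06, 1.609e-06, 3.219e-06, 1.609e-06, 7.242e-06]  ψ = [3, 2, 3, 2, 2]  (obs o_4=2)
backtrack: best end state = 4; path = [2, 4, 3, 2, 4]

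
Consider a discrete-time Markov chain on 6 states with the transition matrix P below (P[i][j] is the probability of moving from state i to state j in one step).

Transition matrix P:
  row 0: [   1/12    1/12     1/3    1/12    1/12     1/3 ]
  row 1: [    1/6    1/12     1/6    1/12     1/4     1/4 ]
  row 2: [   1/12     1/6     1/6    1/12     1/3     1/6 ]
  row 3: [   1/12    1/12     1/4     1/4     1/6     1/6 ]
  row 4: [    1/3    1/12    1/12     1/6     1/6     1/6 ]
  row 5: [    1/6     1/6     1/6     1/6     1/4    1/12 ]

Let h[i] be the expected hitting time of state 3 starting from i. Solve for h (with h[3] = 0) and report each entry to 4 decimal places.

First-step conditioning: h[3] = 0; for i ≠ 3, h[i] = 1 + Σ_k P[i][k]·h[k].
  h[0] = 1 + 1/12·h[0] + 1/12·h[1] + 1/3·h[2] + 1/12·h[4] + 1/3·h[5]
  h[1] = 1 + 1/6·h[0] + 1/12·h[1] + 1/6·h[2] + 1/4·h[4] + 1/4·h[5]
  h[2] = 1 + 1/12·h[0] + 1/6·h[1] + 1/6·h[2] + 1/3·h[4] + 1/6·h[5]
  h[4] = 1 + 1/3·h[0] + 1/12·h[1] + 1/12·h[2] + 1/6·h[4] + 1/6·h[5]
  h[5] = 1 + 1/6·h[0] + 1/6·h[1] + 1/6·h[2] + 1/4·h[4] + 1/12·h[5]
Solving the 5×5 linear system over states ≠ 3 gives exactly h = [356868/41893, 354984/41893, 354852/41893, 0, 329928/41893, 329628/41893] (h[3] = 0 is the target).

h = [8.5186, 8.4736, 8.4704, 0.0000, 7.8755, 7.8683]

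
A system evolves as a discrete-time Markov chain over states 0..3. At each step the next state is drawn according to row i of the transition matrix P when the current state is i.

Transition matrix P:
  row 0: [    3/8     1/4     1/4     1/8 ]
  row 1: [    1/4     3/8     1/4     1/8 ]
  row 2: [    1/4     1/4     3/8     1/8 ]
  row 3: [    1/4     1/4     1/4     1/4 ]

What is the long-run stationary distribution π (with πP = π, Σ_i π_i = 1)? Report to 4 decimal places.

π = [0.2857, 0.2857, 0.2857, 0.1429]

Balance equations π_j = Σ_i π_i·P[i][j]:
  π_0 = 3/8·π_0 + 1/4·π_1 + 1/4·π_2 + 1/4·π_3
  π_1 = 1/4·π_0 + 3/8·π_1 + 1/4·π_2 + 1/4·π_3
  π_2 = 1/4·π_0 + 1/4·π_1 + 3/8·π_2 + 1/4·π_3
  normalize: π_0 + π_1 + π_2 + π_3 = 1
Solving the linear system gives exactly π = [2/7, 2/7, 2/7, 1/7].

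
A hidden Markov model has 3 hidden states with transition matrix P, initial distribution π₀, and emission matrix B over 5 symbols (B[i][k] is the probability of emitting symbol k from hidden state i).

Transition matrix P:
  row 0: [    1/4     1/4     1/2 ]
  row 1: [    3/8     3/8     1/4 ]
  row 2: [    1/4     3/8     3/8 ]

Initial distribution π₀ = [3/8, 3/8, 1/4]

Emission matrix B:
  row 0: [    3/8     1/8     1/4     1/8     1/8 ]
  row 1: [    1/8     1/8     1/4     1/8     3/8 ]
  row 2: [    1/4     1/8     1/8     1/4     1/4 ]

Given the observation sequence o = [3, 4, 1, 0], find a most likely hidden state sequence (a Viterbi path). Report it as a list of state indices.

path = [2, 1, 1, 0]

t=0: δ = [4.688e-02, 4.688e-02, 6.250e-02]  (obs o_0=3)
t=1: δ = [2.197e-03, 8.789e-03, 5.859e-03]  ψ = [1, 2, 0]  (obs o_1=4)
t=2: δ = [4.120e-04, 4.120e-04, 2.747e-04]  ψ = [1, 1, 1]  (obs o_2=1)
t=3: δ = [5.794e-05, 1.931e-05, 5.150e-05]  ψ = [1, 1, 0]  (obs o_3=0)
backtrack: best end state = 0; path = [2, 1, 1, 0]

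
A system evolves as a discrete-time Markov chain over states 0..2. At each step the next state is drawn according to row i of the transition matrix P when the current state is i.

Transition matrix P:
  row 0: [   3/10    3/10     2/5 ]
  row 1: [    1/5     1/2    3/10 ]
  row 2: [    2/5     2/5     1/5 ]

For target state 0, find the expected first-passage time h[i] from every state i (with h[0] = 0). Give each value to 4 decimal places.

First-step conditioning: h[0] = 0; for i ≠ 0, h[i] = 1 + Σ_k P[i][k]·h[k].
  h[1] = 1 + 1/2·h[1] + 3/10·h[2]
  h[2] = 1 + 2/5·h[1] + 1/5·h[2]
Solving the 2×2 linear system over states ≠ 0 gives exactly h = [0, 55/14, 45/14] (h[0] = 0 is the target).

h = [0.0000, 3.9286, 3.2143]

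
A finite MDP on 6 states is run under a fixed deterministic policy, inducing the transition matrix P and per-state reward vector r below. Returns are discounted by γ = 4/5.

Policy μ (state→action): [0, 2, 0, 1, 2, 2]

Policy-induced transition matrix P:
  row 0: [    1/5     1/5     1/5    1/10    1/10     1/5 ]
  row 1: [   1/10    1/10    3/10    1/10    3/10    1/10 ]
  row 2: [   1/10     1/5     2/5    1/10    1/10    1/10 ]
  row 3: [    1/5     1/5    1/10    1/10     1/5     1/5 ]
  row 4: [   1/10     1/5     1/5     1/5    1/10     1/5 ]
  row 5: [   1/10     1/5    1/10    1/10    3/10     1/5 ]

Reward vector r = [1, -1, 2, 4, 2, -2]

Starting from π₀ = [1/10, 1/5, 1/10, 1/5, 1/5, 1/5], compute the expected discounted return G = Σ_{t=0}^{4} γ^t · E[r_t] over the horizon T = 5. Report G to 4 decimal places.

t=0: π = [0.1000, 0.2000, 0.1000, 0.2000, 0.2000, 0.2000], E[r] = 0.9000, γ^t·E[r] = 0.900000, running G = 0.900000
t=1: π = [0.1300, 0.1800, 0.2000, 0.1200, 0.2000, 0.1700], E[r] = 0.8900, γ^t·E[r] = 0.712000, running G = 1.612000
t=2: π = [0.1250, 0.1820, 0.2290, 0.1200, 0.1820, 0.1620], E[r] = 0.9210, γ^t·E[r] = 0.589440, running G = 2.201440
t=3: π = [0.1245, 0.1818, 0.2358, 0.1182, 0.1808, 0.1589], E[r] = 0.9309, γ^t·E[r] = 0.476621, running G = 2.678061
t=4: π = [0.1243, 0.1818, 0.2376, 0.1181, 0.1800, 0.1582], E[r] = 0.9335, γ^t·E[r] = 0.382349, running G = 3.060410

G = 3.0604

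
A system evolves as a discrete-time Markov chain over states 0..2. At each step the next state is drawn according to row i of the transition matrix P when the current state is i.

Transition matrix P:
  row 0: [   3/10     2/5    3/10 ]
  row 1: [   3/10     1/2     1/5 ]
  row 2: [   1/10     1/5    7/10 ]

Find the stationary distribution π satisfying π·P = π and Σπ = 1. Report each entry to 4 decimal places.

Balance equations π_j = Σ_i π_i·P[i][j]:
  π_0 = 3/10·π_0 + 3/10·π_1 + 1/10·π_2
  π_1 = 2/5·π_0 + 1/2·π_1 + 1/5·π_2
  normalize: π_0 + π_1 + π_2 = 1
Solving the linear system gives exactly π = [11/52, 9/26, 23/52].

π = [0.2115, 0.3462, 0.4423]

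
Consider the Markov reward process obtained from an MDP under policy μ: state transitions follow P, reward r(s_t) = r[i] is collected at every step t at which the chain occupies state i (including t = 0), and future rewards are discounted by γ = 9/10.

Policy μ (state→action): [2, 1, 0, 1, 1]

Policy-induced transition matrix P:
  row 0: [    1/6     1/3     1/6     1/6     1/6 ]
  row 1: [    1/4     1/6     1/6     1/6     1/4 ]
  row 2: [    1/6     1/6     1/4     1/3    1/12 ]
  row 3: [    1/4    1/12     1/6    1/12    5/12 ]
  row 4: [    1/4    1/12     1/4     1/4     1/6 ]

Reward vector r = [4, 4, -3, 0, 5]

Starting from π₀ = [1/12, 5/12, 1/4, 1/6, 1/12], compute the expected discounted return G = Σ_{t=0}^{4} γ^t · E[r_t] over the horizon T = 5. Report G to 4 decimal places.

t=0: π = [0.0833, 0.4167, 0.2500, 0.1667, 0.0833], E[r] = 1.6667, γ^t·E[r] = 1.666667, running G = 1.666667
t=1: π = [0.2222, 0.1597, 0.1944, 0.2014, 0.2222], E[r] = 2.0556, γ^t·E[r] = 1.850000, running G = 3.516667
t=2: π = [0.2153, 0.1684, 0.2014, 0.2008, 0.2141], E[r] = 2.0012, γ^t·E[r] = 1.620938, running G = 5.137604
t=3: π = [0.2153, 0.1680, 0.2013, 0.2013, 0.2141], E[r] = 1.9997, γ^t·E[r] = 1.457789, running G = 6.595393
t=4: π = [0.2153, 0.1679, 0.2013, 0.2013, 0.2142], E[r] = 2.0001, γ^t·E[r] = 1.312274, running G = 7.907667

G = 7.9077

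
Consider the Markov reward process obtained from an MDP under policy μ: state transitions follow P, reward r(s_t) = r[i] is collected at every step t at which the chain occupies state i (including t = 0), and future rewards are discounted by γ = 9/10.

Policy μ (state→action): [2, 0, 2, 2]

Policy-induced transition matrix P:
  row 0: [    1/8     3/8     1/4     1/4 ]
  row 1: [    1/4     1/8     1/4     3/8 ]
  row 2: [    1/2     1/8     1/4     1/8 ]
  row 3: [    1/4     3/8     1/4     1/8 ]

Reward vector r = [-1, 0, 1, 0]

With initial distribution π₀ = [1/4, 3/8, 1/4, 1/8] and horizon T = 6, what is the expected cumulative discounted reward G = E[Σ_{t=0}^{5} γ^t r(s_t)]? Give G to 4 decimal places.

t=0: π = [0.2500, 0.3750, 0.2500, 0.1250], E[r] = 0.0000, γ^t·E[r] = 0.000000, running G = 0.000000
t=1: π = [0.2813, 0.2188, 0.2500, 0.2500], E[r] = -0.0313, γ^t·E[r] = -0.028125, running G = -0.028125
t=2: π = [0.2773, 0.2578, 0.2500, 0.2148], E[r] = -0.0273, γ^t·E[r] = -0.022148, running G = -0.050273
t=3: π = [0.2778, 0.2480, 0.2500, 0.2241], E[r] = -0.0278, γ^t·E[r] = -0.020290, running G = -0.070563
t=4: π = [0.2778, 0.2505, 0.2500, 0.2217], E[r] = -0.0278, γ^t·E[r] = -0.018221, running G = -0.088784
t=5: π = [0.2778, 0.2499, 0.2500, 0.2223], E[r] = -0.0278, γ^t·E[r] = -0.016403, running G = -0.105187

G = -0.1052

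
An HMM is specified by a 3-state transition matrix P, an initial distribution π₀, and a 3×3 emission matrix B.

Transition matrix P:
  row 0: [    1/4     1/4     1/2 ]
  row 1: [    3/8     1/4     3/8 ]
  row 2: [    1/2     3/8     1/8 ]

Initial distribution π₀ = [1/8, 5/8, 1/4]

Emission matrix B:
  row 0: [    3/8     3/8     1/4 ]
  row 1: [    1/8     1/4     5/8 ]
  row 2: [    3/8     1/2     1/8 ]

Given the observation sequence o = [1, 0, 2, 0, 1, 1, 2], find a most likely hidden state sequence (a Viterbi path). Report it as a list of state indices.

t=0: δ = [4.688e-02, 1.562e-01, 1.250e-01]  (obs o_0=1)
t=1: δ = [2.344e-02, 5.859e-03, 2.197e-02]  ψ = [2, 2, 1]  (obs o_1=0)
t=2: δ = [2.747e-03, 5.150e-03, 1.465e-03]  ψ = [2, 2, 0]  (obs o_2=2)
t=3: δ = [7.242e-04, 1.609e-04, 7.242e-04]  ψ = [1, 1, 1]  (obs o_3=0)
t=4: δ = [1.358e-04, 6.789e-05, 1.810e-04]  ψ = [2, 2, 0]  (obs o_4=1)
t=5: δ = [3.395e-05, 1.697e-05, 3.395e-05]  ψ = [2, 2, 0]  (obs o_5=1)
t=6: δ = [4.243e-06, 7.956e-06, 2.122e-06]  ψ = [2, 2, 0]  (obs o_6=2)
backtrack: best end state = 1; path = [1, 2, 1, 2, 0, 2, 1]

path = [1, 2, 1, 2, 0, 2, 1]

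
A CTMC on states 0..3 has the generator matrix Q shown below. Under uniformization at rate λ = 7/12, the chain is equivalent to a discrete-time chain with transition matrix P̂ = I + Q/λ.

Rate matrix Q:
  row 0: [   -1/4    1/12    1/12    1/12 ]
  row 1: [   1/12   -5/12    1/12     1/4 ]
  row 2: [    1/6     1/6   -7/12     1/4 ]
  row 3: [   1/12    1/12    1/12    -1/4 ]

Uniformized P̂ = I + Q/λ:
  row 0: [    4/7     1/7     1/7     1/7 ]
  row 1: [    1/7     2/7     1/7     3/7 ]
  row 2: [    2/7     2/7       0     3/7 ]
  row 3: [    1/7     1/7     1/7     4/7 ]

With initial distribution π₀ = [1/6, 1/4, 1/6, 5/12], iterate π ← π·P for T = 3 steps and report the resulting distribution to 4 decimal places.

t=0: π = [0.1667, 0.2500, 0.1667, 0.4167]
t=1: π = [0.2381, 0.2024, 0.1190, 0.4405]
t=2: π = [0.2619, 0.1888, 0.1259, 0.4235]
t=3: π = [0.2731, 0.1878, 0.1249, 0.4142]

π = [0.2731, 0.1878, 0.1249, 0.4142]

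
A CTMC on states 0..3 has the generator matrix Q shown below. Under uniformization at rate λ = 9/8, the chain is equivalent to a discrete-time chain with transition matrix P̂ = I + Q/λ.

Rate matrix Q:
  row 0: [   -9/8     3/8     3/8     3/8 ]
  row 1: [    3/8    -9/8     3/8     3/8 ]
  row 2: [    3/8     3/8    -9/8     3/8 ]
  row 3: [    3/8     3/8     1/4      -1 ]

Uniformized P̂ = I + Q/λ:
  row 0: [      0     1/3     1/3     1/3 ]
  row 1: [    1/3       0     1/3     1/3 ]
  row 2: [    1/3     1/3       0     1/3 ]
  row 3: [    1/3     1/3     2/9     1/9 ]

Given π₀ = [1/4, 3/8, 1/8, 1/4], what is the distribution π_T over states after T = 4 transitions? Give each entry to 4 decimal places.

t=0: π = [0.2500, 0.3750, 0.1250, 0.2500]
t=1: π = [0.2500, 0.2083, 0.2639, 0.2778]
t=2: π = [0.2500, 0.2639, 0.2145, 0.2716]
t=3: π = [0.2500, 0.2454, 0.2317, 0.2730]
t=4: π = [0.2500, 0.2515, 0.2258, 0.2727]

π = [0.2500, 0.2515, 0.2258, 0.2727]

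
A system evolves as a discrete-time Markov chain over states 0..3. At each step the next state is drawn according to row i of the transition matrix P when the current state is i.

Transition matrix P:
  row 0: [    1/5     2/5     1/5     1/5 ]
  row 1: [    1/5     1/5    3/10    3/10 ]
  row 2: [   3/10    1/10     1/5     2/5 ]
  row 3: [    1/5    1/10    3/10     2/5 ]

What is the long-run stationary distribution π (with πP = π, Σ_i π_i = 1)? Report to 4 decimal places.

Balance equations π_j = Σ_i π_i·P[i][j]:
  π_0 = 1/5·π_0 + 1/5·π_1 + 3/10·π_2 + 1/5·π_3
  π_1 = 2/5·π_0 + 1/5·π_1 + 1/10·π_2 + 1/10·π_3
  π_2 = 1/5·π_0 + 3/10·π_1 + 1/5·π_2 + 3/10·π_3
  normalize: π_0 + π_1 + π_2 + π_3 = 1
Solving the linear system gives exactly π = [25/111, 62/333, 28/111, 112/333].

π = [0.2252, 0.1862, 0.2523, 0.3363]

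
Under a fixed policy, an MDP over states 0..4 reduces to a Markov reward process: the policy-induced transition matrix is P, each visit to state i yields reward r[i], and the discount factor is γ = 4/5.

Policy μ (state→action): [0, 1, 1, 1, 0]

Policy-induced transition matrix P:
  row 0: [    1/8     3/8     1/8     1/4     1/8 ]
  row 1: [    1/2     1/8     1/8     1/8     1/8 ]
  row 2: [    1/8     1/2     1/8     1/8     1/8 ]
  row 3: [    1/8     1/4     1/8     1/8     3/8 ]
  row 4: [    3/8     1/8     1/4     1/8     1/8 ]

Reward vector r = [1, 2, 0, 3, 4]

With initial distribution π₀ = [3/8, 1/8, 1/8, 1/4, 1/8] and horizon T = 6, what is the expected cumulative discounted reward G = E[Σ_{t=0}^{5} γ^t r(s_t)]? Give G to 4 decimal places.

G = 7.1577

t=0: π = [0.3750, 0.1250, 0.1250, 0.2500, 0.1250], E[r] = 1.8750, γ^t·E[r] = 1.875000, running G = 1.875000
t=1: π = [0.2031, 0.2969, 0.1406, 0.1719, 0.1875], E[r] = 2.0625, γ^t·E[r] = 1.650000, running G = 3.525000
t=2: π = [0.2832, 0.2500, 0.1484, 0.1504, 0.1680], E[r] = 1.9063, γ^t·E[r] = 1.220000, running G = 4.745000
t=3: π = [0.2607, 0.2703, 0.1460, 0.1604, 0.1626], E[r] = 1.9329, γ^t·E[r] = 0.989625, running G = 5.734625
t=4: π = [0.2670, 0.2650, 0.1453, 0.1576, 0.1651], E[r] = 1.9301, γ^t·E[r] = 0.790588, running G = 6.525213
t=5: π = [0.2656, 0.2659, 0.1456, 0.1584, 0.1644], E[r] = 1.9303, γ^t·E[r] = 0.632505, running G = 7.157718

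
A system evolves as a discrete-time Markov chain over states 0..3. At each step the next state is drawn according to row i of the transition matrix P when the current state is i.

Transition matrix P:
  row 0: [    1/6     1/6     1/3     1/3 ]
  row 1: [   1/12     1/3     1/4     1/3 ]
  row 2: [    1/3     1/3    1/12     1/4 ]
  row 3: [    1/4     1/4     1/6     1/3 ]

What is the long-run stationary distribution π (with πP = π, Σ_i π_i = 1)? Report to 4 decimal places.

Balance equations π_j = Σ_i π_i·P[i][j]:
  π_0 = 1/6·π_0 + 1/12·π_1 + 1/3·π_2 + 1/4·π_3
  π_1 = 1/6·π_0 + 1/3·π_1 + 1/3·π_2 + 1/4·π_3
  π_2 = 1/3·π_0 + 1/4·π_1 + 1/12·π_2 + 1/6·π_3
  normalize: π_0 + π_1 + π_2 + π_3 = 1
Solving the linear system gives exactly π = [123/601, 164/601, 124/601, 190/601].

π = [0.2047, 0.2729, 0.2063, 0.3161]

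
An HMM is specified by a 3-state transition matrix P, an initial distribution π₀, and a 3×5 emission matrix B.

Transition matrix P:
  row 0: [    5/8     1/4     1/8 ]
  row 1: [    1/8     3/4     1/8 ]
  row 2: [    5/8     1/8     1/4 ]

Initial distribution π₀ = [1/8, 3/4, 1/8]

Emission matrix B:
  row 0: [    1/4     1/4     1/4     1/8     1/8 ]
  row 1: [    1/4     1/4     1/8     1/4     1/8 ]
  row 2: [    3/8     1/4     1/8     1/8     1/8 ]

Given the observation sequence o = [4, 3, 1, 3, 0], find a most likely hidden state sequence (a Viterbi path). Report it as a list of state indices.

path = [1, 1, 1, 1, 1]

t=0: δ = [1.562e-02, 9.375e-02, 1.562e-02]  (obs o_0=4)
t=1: δ = [1.465e-03, 1.758e-02, 1.465e-03]  ψ = [1, 1, 1]  (obs o_1=3)
t=2: δ = [5.493e-04, 3.296e-03, 5.493e-04]  ψ = [1, 1, 1]  (obs o_2=1)
t=3: δ = [5.150e-05, 6.180e-04, 5.150e-05]  ψ = [1, 1, 1]  (obs o_3=3)
t=4: δ = [1.931e-05, 1.159e-04, 2.897e-05]  ψ = [1, 1, 1]  (obs o_4=0)
backtrack: best end state = 1; path = [1, 1, 1, 1, 1]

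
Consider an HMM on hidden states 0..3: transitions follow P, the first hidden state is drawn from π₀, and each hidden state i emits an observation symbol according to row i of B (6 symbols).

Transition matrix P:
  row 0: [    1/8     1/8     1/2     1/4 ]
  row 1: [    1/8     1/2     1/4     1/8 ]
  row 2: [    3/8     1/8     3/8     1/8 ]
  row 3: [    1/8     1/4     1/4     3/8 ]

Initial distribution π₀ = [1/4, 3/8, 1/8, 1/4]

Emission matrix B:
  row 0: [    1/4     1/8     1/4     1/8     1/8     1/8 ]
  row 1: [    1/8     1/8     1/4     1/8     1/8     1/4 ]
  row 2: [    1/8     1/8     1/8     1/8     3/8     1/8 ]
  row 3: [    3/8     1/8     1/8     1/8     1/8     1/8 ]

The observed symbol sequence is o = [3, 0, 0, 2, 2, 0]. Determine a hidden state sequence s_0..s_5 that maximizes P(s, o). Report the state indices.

path = [3, 3, 3, 1, 1, 1]

t=0: δ = [3.125e-02, 4.688e-02, 1.562e-02, 3.125e-02]  (obs o_0=3)
t=1: δ = [1.465e-03, 2.930e-03, 1.953e-03, 4.395e-03]  ψ = [1, 1, 0, 3]  (obs o_1=0)
t=2: δ = [1.831e-04, 1.831e-04, 1.373e-04, 6.180e-04]  ψ = [2, 1, 3, 3]  (obs o_2=0)
t=3: δ = [1.931e-05, 3.862e-05, 1.931e-05, 2.897e-05]  ψ = [3, 3, 3, 3]  (obs o_3=2)
t=4: δ = [1.810e-06, 4.828e-06, 1.207e-06, 1.358e-06]  ψ = [2, 1, 0, 3]  (obs o_4=2)
t=5: δ = [1.509e-07, 3.017e-07, 1.509e-07, 2.263e-07]  ψ = [1, 1, 1, 1]  (obs o_5=0)
backtrack: best end state = 1; path = [3, 3, 3, 1, 1, 1]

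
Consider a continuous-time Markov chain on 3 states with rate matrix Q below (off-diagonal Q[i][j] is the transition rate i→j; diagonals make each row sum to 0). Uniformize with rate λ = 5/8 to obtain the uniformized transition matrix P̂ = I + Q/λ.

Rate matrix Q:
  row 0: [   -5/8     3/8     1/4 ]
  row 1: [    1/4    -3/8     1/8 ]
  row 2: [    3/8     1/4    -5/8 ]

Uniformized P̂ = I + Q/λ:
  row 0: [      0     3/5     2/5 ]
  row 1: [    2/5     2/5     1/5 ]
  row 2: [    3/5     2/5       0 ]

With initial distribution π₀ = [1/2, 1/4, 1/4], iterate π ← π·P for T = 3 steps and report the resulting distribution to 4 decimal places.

t=0: π = [0.5000, 0.2500, 0.2500]
t=1: π = [0.2500, 0.5000, 0.2500]
t=2: π = [0.3500, 0.4500, 0.2000]
t=3: π = [0.3000, 0.4700, 0.2300]

π = [0.3000, 0.4700, 0.2300]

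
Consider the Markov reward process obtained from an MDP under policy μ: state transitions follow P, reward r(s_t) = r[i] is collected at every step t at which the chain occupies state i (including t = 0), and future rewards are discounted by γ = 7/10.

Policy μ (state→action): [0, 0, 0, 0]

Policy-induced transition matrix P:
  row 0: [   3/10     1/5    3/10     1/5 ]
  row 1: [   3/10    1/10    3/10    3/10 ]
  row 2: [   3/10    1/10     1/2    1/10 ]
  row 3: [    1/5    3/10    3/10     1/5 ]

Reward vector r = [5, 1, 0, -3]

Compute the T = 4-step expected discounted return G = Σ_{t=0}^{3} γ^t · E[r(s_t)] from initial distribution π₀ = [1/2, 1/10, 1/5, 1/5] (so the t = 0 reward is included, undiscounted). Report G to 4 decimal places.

G = 3.5662

t=0: π = [0.5000, 0.1000, 0.2000, 0.2000], E[r] = 2.0000, γ^t·E[r] = 2.000000, running G = 2.000000
t=1: π = [0.2800, 0.1900, 0.3400, 0.1900], E[r] = 1.0200, γ^t·E[r] = 0.714000, running G = 2.714000
t=2: π = [0.2810, 0.1660, 0.3680, 0.1850], E[r] = 1.0160, γ^t·E[r] = 0.497840, running G = 3.211840
t=3: π = [0.2815, 0.1651, 0.3736, 0.1798], E[r] = 1.0332, γ^t·E[r] = 0.354388, running G = 3.566228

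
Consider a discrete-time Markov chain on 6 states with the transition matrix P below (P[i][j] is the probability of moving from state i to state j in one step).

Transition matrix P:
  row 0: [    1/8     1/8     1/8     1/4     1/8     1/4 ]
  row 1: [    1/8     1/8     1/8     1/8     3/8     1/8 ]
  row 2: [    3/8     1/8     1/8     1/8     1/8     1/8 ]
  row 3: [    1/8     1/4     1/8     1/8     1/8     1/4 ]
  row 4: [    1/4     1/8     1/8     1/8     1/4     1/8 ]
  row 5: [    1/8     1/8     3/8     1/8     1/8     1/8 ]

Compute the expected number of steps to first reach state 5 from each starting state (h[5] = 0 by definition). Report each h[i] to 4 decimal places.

First-step conditioning: h[5] = 0; for i ≠ 5, h[i] = 1 + Σ_k P[i][k]·h[k].
  h[0] = 1 + 1/8·h[0] + 1/8·h[1] + 1/8·h[2] + 1/4·h[3] + 1/8·h[4]
  h[1] = 1 + 1/8·h[0] + 1/8·h[1] + 1/8·h[2] + 1/8·h[3] + 3/8·h[4]
  h[2] = 1 + 3/8·h[0] + 1/8·h[1] + 1/8·h[2] + 1/8·h[3] + 1/8·h[4]
  h[3] = 1 + 1/8·h[0] + 1/4·h[1] + 1/8·h[2] + 1/8·h[3] + 1/8·h[4]
  h[4] = 1 + 1/4·h[0] + 1/8·h[1] + 1/8·h[2] + 1/8·h[3] + 1/4·h[4]
Solving the 5×5 linear system over states ≠ 5 gives exactly h = [57/11, 6, 64/11, 58/11, 65/11, 0] (h[5] = 0 is the target).

h = [5.1818, 6.0000, 5.8182, 5.2727, 5.9091, 0.0000]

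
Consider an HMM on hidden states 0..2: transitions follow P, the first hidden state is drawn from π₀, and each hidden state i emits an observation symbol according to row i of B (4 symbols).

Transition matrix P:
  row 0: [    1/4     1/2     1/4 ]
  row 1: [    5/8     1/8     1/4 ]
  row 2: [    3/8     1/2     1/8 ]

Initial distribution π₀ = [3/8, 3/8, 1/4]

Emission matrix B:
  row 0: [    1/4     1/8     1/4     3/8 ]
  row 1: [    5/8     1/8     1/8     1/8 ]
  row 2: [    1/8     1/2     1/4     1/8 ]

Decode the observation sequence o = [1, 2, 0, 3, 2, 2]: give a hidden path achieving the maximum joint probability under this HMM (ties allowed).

path = [2, 0, 1, 0, 1, 0]

t=0: δ = [4.688e-02, 4.688e-02, 1.250e-01]  (obs o_0=1)
t=1: δ = [1.172e-02, 7.812e-03, 3.906e-03]  ψ = [2, 2, 2]  (obs o_1=2)
t=2: δ = [1.221e-03, 3.662e-03, 3.662e-04]  ψ = [1, 0, 0]  (obs o_2=0)
t=3: δ = [8.583e-04, 7.629e-05, 1.144e-04]  ψ = [1, 0, 1]  (obs o_3=3)
t=4: δ = [5.364e-05, 5.364e-05, 5.364e-05]  ψ = [0, 0, 0]  (obs o_4=2)
t=5: δ = [8.382e-06, 3.353e-06, 3.353e-06]  ψ = [1, 0, 0]  (obs o_5=2)
backtrack: best end state = 0; path = [2, 0, 1, 0, 1, 0]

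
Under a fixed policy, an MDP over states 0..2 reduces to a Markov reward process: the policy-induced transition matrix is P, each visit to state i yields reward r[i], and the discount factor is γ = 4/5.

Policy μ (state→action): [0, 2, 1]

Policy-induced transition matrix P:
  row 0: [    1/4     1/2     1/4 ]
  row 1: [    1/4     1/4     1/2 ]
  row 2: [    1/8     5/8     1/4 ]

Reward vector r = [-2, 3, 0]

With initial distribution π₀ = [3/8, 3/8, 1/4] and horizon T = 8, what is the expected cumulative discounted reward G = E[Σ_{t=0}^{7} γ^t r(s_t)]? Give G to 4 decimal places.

G = 3.1879

t=0: π = [0.3750, 0.3750, 0.2500], E[r] = 0.3750, γ^t·E[r] = 0.375000, running G = 0.375000
t=1: π = [0.2188, 0.4375, 0.3438], E[r] = 0.8750, γ^t·E[r] = 0.700000, running G = 1.075000
t=2: π = [0.2070, 0.4336, 0.3594], E[r] = 0.8867, γ^t·E[r] = 0.567500, running G = 1.642500
t=3: π = [0.2051, 0.4365, 0.3584], E[r] = 0.8994, γ^t·E[r] = 0.460500, running G = 2.103000
t=4: π = [0.2052, 0.4357, 0.3591], E[r] = 0.8966, γ^t·E[r] = 0.367250, running G = 2.470250
t=5: π = [0.2051, 0.4360, 0.3589], E[r] = 0.8977, γ^t·E[r] = 0.294160, running G = 2.764410
t=6: π = [0.2051, 0.4359, 0.3590], E[r] = 0.8973, γ^t·E[r] = 0.235233, running G = 2.999643
t=7: π = [0.2051, 0.4359, 0.3590], E[r] = 0.8975, γ^t·E[r] = 0.188213, running G = 3.187856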